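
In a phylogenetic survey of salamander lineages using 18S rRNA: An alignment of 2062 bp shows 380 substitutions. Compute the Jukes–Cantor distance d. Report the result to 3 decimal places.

0.211

p = 380/2062 ≈ 0.184287.
d = −(3/4) ln(1 − 4p/3) = −0.75 ln(1 − 0.245716) = −0.75 ln(0.754284)
  = −0.75 × (-0.281986) = 0.211490 substitutions/site.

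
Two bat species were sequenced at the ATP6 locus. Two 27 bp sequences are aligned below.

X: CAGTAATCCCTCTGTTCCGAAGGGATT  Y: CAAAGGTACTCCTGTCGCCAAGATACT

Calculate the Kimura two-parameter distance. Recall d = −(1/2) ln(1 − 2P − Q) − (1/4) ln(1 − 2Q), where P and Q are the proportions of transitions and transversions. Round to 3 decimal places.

0.868

Of 27 sites, 8 differences are transitions and 5 are transversions, so P = 8/27 ≈ 0.296296 and Q = 5/27 ≈ 0.185185.
Under the Kimura two-parameter model, d = −½ ln(1 − 2P − Q) − ¼ ln(1 − 2Q).
1 − 2P − Q = 0.222223, giving −½ ln(0.222223) = 0.752037.
1 − 2Q = 0.62963, giving −¼ ln(0.62963) = 0.115656.
d = 0.752037 + 0.115656 = 0.867693.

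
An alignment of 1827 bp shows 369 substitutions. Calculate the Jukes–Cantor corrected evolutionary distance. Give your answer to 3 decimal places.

p = 369/1827 ≈ 0.20197.
d = −(3/4) ln(1 − 4p/3) = −0.75 ln(1 − 0.269293) = −0.75 ln(0.730707)
  = −0.75 × (-0.313743) = 0.235307 substitutions/site.

0.235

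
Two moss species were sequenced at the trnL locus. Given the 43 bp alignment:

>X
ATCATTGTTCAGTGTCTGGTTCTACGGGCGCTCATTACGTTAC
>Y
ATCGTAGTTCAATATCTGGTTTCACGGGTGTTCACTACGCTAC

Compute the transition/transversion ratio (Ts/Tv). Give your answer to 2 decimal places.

Transitions are A↔G and C↔T; transversions are all other mismatches.
Transitions: 9. Transversions: 1.
R = 9/1 = 9.00.

9.00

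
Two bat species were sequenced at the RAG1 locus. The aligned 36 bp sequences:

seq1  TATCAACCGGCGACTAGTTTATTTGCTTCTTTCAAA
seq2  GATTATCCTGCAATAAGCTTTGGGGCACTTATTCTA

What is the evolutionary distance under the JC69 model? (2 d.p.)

The sequences differ at 19 of 36 sites, so p = 19/36 ≈ 0.527778.
d = −(3/4) ln(1 − 4p/3) = −0.75 ln(1 − 0.703704) = −0.75 ln(0.296296)
  = −0.75 × (-1.216396) = 0.912297 substitutions/site.

0.91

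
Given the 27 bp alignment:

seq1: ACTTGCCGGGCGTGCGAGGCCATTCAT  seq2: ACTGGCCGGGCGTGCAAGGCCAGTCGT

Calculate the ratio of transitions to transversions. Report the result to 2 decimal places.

1.00

Transitions are A↔G and C↔T; transversions are all other mismatches.
Transitions: 2. Transversions: 2.
R = 2/2 = 1.00.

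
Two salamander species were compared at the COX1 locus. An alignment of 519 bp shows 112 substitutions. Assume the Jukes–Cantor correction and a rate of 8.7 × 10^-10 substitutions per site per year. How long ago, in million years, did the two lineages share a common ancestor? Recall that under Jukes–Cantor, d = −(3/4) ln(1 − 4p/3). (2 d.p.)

146.25

p = 112/519 ≈ 0.2158.
d = −(3/4) ln(1 − 4p/3) = −0.75 ln(1 − 0.287733) = −0.75 ln(0.712267)
  = −0.75 × (-0.339302) = 0.254477 substitutions/site.
Under a molecular clock d = 2μt, so t = d/(2μ) = 0.254477 / (2 × 8.7 × 10^-10) = 146.25 million years.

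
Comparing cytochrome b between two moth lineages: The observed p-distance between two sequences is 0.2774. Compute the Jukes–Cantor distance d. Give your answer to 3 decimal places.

d = −(3/4) ln(1 − 4p/3) = −0.75 ln(1 − 0.369867) = −0.75 ln(0.630133)
  = −0.75 × (-0.461824) = 0.346368 substitutions/site.

0.346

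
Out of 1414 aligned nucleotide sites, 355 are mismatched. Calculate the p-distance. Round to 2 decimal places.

p = 355/1414 = 0.251060… ≈ 0.25 (to 2 d.p.).

0.25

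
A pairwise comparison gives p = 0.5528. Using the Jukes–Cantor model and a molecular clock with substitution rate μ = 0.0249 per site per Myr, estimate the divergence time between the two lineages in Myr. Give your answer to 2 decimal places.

20.12

d = −(3/4) ln(1 − 4p/3) = −0.75 ln(1 − 0.737067) = −0.75 ln(0.262933)
  = −0.75 × (-1.335856) = 1.001892 substitutions/site.
Under a molecular clock d = 2μt, so t = d/(2μ) = 1.001892 / (2 × 0.0249) = 20.12 Myr.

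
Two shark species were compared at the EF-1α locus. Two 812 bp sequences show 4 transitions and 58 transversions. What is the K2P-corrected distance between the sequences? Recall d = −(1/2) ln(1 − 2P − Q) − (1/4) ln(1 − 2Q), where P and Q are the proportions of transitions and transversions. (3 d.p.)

0.081

P = 4/812 ≈ 0.004926 and Q = 58/812 ≈ 0.071429.
Under the Kimura two-parameter model, d = −½ ln(1 − 2P − Q) − ¼ ln(1 − 2Q).
1 − 2P − Q = 0.918719, giving −½ ln(0.918719) = 0.042387.
1 − 2Q = 0.857142, giving −¼ ln(0.857142) = 0.038538.
d = 0.042387 + 0.038538 = 0.080925.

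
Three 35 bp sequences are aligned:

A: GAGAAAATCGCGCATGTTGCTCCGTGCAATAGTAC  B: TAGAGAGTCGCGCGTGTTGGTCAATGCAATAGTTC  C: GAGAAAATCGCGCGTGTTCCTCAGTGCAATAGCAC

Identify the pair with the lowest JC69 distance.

A and C

A–B: 8/35 differ, p = 0.229, d = 0.273.
A–C: 4/35 differ, p = 0.114, d = 0.124.
B–C: 8/35 differ, p = 0.229, d = 0.273.
The smallest distance is between A and C.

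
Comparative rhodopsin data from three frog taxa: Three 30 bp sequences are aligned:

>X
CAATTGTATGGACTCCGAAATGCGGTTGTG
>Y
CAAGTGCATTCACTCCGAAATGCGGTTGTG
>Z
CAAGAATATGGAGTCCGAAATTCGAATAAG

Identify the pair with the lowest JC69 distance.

X–Y: 4/30 differ, p = 0.133, d = 0.147.
X–Z: 9/30 differ, p = 0.300, d = 0.383.
Y–Z: 11/30 differ, p = 0.367, d = 0.503.
The smallest distance is between X and Y.

X and Y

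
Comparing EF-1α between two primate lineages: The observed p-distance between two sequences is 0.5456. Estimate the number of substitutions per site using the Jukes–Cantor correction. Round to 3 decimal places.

0.975

d = −(3/4) ln(1 − 4p/3) = −0.75 ln(1 − 0.727467) = −0.75 ln(0.272533)
  = −0.75 × (-1.299996) = 0.974997 substitutions/site.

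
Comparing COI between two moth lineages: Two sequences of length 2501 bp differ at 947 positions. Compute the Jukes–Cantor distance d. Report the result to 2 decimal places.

0.53

p = 947/2501 ≈ 0.378649.
d = −(3/4) ln(1 − 4p/3) = −0.75 ln(1 − 0.504865) = −0.75 ln(0.495135)
  = −0.75 × (-0.702925) = 0.527194 substitutions/site.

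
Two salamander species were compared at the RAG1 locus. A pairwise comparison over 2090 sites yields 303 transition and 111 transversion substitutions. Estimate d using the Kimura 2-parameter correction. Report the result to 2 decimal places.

0.24

P = 303/2090 ≈ 0.144976 and Q = 111/2090 ≈ 0.05311.
Under the Kimura two-parameter model, d = −½ ln(1 − 2P − Q) − ¼ ln(1 − 2Q).
1 − 2P − Q = 0.656938, giving −½ ln(0.656938) = 0.210083.
1 − 2Q = 0.89378, giving −¼ ln(0.89378) = 0.028074.
d = 0.210083 + 0.028074 = 0.238157.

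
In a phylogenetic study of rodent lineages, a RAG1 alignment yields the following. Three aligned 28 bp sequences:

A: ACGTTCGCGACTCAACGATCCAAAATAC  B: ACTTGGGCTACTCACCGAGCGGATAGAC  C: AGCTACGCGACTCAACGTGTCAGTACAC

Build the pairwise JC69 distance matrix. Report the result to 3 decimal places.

A–B: 10/28 sites differ → p ≈ 0.357143, d = −0.75 ln(1 − 0.476191) = 0.484971 ≈ 0.485.
A–C: 9/28 sites differ → p ≈ 0.321429, d = −0.75 ln(1 − 0.428572) = 0.419713 ≈ 0.420.
B–C: 12/28 sites differ → p ≈ 0.428571, d = −0.75 ln(1 − 0.571428) = 0.635472 ≈ 0.635.

d(A,B) = 0.485, d(A,C) = 0.420, d(B,C) = 0.635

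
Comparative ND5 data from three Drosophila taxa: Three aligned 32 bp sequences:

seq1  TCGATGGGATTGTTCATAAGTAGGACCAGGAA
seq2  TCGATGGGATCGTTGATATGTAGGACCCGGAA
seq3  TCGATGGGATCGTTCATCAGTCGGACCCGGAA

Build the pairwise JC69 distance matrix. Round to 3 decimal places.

seq1–seq2: 4/32 sites differ → p = 0.125, d = −0.75 ln(1 − 0.166667) = 0.136741 ≈ 0.137.
seq1–seq3: 4/32 sites differ → p = 0.125, d = −0.75 ln(1 − 0.166667) = 0.136741 ≈ 0.137.
seq2–seq3: 4/32 sites differ → p = 0.125, d = −0.75 ln(1 − 0.166667) = 0.136741 ≈ 0.137.

d(seq1,seq2) = 0.137, d(seq1,seq3) = 0.137, d(seq2,seq3) = 0.137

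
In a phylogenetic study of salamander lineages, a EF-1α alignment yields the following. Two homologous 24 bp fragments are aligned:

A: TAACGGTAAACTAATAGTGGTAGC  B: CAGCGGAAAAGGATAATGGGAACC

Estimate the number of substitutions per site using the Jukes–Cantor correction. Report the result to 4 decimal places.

0.7083

The sequences differ at 11 of 24 sites, so p = 11/24 ≈ 0.458333.
d = −(3/4) ln(1 − 4p/3) = −0.75 ln(1 − 0.611111) = −0.75 ln(0.388889)
  = −0.75 × (-0.944461) = 0.708346 substitutions/site.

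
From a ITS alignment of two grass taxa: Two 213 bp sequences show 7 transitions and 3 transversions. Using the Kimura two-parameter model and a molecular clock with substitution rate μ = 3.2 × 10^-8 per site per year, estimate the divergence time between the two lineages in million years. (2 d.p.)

0.76

P = 7/213 ≈ 0.032864 and Q = 3/213 ≈ 0.014085.
Under the Kimura two-parameter model, d = −½ ln(1 − 2P − Q) − ¼ ln(1 − 2Q).
1 − 2P − Q = 0.920187, giving −½ ln(0.920187) = 0.041589.
1 − 2Q = 0.97183, giving −¼ ln(0.97183) = 0.007144.
d = 0.041589 + 0.007144 = 0.048733.
Under a molecular clock d = 2μt, so t = d/(2μ) = 0.048733 / (2 × 3.2 × 10^-8) = 0.76 million years.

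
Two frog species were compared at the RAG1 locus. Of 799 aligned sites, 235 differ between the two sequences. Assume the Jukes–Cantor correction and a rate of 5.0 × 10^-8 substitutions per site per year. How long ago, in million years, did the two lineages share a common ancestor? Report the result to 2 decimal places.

p = 235/799 ≈ 0.294118.
d = −(3/4) ln(1 − 4p/3) = −0.75 ln(1 − 0.392157) = −0.75 ln(0.607843)
  = −0.75 × (-0.497839) = 0.373379 substitutions/site.
Under a molecular clock d = 2μt, so t = d/(2μ) = 0.373379 / (2 × 5.0 × 10^-8) = 3.73 million years.

3.73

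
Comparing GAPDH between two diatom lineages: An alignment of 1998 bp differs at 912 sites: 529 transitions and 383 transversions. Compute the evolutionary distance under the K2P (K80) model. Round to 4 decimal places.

0.7595

P = 529/1998 ≈ 0.264765 and Q = 383/1998 ≈ 0.191692.
Under the Kimura two-parameter model, d = −½ ln(1 − 2P − Q) − ¼ ln(1 − 2Q).
1 − 2P − Q = 0.278778, giving −½ ln(0.278778) = 0.638670.
1 − 2Q = 0.616616, giving −¼ ln(0.616616) = 0.120877.
d = 0.638670 + 0.120877 = 0.759547.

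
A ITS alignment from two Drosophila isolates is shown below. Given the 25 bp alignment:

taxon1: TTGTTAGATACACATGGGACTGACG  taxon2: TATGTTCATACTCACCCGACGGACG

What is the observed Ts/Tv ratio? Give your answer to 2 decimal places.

0.11

Transitions are A↔G and C↔T; transversions are all other mismatches.
Transitions: 1. Transversions: 9.
R = 1/9 = 0.111111… ≈ 0.11 (to 2 d.p.).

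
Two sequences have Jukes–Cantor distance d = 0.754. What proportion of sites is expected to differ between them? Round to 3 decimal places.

p = (3/4)(1 − e^(−4d/3)) = 0.75 × (1 − e^(-1.005333)) = 0.75 × (1 − 0.365923) = 0.475558.

0.476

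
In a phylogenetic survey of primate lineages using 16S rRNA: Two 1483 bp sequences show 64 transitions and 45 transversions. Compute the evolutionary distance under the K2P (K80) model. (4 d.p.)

0.0777

P = 64/1483 ≈ 0.043156 and Q = 45/1483 ≈ 0.030344.
Under the Kimura two-parameter model, d = −½ ln(1 − 2P − Q) − ¼ ln(1 − 2Q).
1 − 2P − Q = 0.883344, giving −½ ln(0.883344) = 0.062020.
1 − 2Q = 0.939312, giving −¼ ln(0.939312) = 0.015652.
d = 0.062020 + 0.015652 = 0.077672.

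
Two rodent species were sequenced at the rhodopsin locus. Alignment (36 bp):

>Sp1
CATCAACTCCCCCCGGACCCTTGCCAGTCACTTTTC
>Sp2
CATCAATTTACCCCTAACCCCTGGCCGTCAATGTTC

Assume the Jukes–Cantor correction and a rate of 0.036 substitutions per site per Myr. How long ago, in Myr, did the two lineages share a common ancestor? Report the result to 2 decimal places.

4.82

The sequences differ at 10 of 36 sites (7, 9, 10, 15, 16, 21, 24, 26, 31, 33), so p = 10/36 ≈ 0.277778.
d = −(3/4) ln(1 − 4p/3) = −0.75 ln(1 − 0.370371) = −0.75 ln(0.629629)
  = −0.75 × (-0.462625) = 0.346969 substitutions/site.
Under a molecular clock d = 2μt, so t = d/(2μ) = 0.346969 / (2 × 0.036) = 4.82 Myr.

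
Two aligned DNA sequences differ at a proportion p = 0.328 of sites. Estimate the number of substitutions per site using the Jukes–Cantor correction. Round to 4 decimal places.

0.4313

d = −(3/4) ln(1 − 4p/3) = −0.75 ln(1 − 0.437333) = −0.75 ln(0.562667)
  = −0.75 × (-0.575067) = 0.431300 substitutions/site.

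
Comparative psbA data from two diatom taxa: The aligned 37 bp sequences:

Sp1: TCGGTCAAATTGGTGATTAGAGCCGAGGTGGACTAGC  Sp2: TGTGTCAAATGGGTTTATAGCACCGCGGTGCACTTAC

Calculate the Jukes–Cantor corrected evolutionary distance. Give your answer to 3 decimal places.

0.425

The sequences differ at 12 of 37 sites, so p = 12/37 ≈ 0.324324.
d = −(3/4) ln(1 − 4p/3) = −0.75 ln(1 − 0.432432) = −0.75 ln(0.567568)
  = −0.75 × (-0.566395) = 0.424796 substitutions/site.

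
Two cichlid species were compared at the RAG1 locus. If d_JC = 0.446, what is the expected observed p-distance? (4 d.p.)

p = (3/4)(1 − e^(−4d/3)) = 0.75 × (1 − e^(-0.594667)) = 0.75 × (1 − 0.551746) = 0.336191.

0.3362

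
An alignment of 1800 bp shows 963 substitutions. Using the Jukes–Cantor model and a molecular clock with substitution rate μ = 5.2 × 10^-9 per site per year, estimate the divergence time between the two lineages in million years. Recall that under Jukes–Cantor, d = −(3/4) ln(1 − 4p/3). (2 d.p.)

p = 963/1800 = 0.535.
d = −(3/4) ln(1 − 4p/3) = −0.75 ln(1 − 0.713333) = −0.75 ln(0.286667)
  = −0.75 × (-1.249434) = 0.937076 substitutions/site.
Under a molecular clock d = 2μt, so t = d/(2μ) = 0.937076 / (2 × 5.2 × 10^-9) = 90.10 million years.

90.10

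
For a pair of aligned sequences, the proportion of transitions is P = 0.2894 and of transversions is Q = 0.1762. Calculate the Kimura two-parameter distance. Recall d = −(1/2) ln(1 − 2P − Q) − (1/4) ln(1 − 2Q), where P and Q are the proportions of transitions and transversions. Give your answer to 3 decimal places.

Under the Kimura two-parameter model, d = −½ ln(1 − 2P − Q) − ¼ ln(1 − 2Q).
1 − 2P − Q = 0.245, giving −½ ln(0.245) = 0.703249.
1 − 2Q = 0.6476, giving −¼ ln(0.6476) = 0.108621.
d = 0.703249 + 0.108621 = 0.811870.

0.812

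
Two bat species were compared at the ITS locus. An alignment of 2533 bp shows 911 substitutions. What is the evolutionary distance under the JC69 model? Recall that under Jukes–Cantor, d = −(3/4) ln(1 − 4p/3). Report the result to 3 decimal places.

0.490

p = 911/2533 ≈ 0.359653.
d = −(3/4) ln(1 − 4p/3) = −0.75 ln(1 − 0.479537) = −0.75 ln(0.520463)
  = −0.75 × (-0.653036) = 0.489777 substitutions/site.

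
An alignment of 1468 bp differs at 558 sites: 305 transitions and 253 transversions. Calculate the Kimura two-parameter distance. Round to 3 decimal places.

P = 305/1468 ≈ 0.207766 and Q = 253/1468 ≈ 0.172343.
Under the Kimura two-parameter model, d = −½ ln(1 − 2P − Q) − ¼ ln(1 − 2Q).
1 − 2P − Q = 0.412125, giving −½ ln(0.412125) = 0.443214.
1 − 2Q = 0.655314, giving −¼ ln(0.655314) = 0.105660.
d = 0.443214 + 0.105660 = 0.548874.

0.549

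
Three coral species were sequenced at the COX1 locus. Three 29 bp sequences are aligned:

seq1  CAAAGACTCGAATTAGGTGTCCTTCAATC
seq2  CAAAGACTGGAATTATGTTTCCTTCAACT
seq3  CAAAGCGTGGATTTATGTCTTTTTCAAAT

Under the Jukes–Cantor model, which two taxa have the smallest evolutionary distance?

seq1–seq2: 5/29 differ, p = 0.172, d = 0.196.
seq1–seq3: 10/29 differ, p = 0.345, d = 0.462.
seq2–seq3: 7/29 differ, p = 0.241, d = 0.291.
The smallest distance is between seq1 and seq2.

seq1 and seq2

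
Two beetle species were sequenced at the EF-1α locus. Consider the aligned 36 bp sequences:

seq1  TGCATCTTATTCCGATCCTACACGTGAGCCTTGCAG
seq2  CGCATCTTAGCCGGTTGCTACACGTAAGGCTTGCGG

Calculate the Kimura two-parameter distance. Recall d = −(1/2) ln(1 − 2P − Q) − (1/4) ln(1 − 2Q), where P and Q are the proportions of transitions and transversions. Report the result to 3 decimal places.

0.305

Of 36 sites, 4 differences are transitions and 5 are transversions, so P = 4/36 ≈ 0.111111 and Q = 5/36 ≈ 0.138889.
Under the Kimura two-parameter model, d = −½ ln(1 − 2P − Q) − ¼ ln(1 − 2Q).
1 − 2P − Q = 0.638889, giving −½ ln(0.638889) = 0.224012.
1 − 2Q = 0.722222, giving −¼ ln(0.722222) = 0.081356.
d = 0.224012 + 0.081356 = 0.305368.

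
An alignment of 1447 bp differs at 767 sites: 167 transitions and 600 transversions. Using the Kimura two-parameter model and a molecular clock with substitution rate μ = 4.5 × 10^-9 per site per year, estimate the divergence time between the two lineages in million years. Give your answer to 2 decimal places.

106.72

P = 167/1447 ≈ 0.115411 and Q = 600/1447 ≈ 0.414651.
Under the Kimura two-parameter model, d = −½ ln(1 − 2P − Q) − ¼ ln(1 − 2Q).
1 − 2P − Q = 0.354527, giving −½ ln(0.354527) = 0.518485.
1 − 2Q = 0.170698, giving −¼ ln(0.170698) = 0.441965.
d = 0.518485 + 0.441965 = 0.960450.
Under a molecular clock d = 2μt, so t = d/(2μ) = 0.960450 / (2 × 4.5 × 10^-9) = 106.72 million years.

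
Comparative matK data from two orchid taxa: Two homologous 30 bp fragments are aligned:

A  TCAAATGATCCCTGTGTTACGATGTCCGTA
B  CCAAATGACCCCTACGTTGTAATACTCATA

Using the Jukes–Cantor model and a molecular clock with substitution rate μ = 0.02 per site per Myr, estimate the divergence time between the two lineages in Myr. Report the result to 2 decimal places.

The sequences differ at 11 of 30 sites, so p = 11/30 ≈ 0.366667.
d = −(3/4) ln(1 − 4p/3) = −0.75 ln(1 − 0.488889) = −0.75 ln(0.511111)
  = −0.75 × (-0.671168) = 0.503376 substitutions/site.
Under a molecular clock d = 2μt, so t = d/(2μ) = 0.503376 / (2 × 0.02) = 12.58 Myr.

12.58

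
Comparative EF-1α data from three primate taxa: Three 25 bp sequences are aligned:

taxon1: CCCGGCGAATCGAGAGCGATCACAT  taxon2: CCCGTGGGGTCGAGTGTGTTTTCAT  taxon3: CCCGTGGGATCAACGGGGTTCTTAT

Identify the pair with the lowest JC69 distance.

taxon1–taxon2: 9/25 differ, p = 0.360, d = 0.490.
taxon1–taxon3: 10/25 differ, p = 0.400, d = 0.572.
taxon2–taxon3: 7/25 differ, p = 0.280, d = 0.351.
The smallest distance is between taxon2 and taxon3.

taxon2 and taxon3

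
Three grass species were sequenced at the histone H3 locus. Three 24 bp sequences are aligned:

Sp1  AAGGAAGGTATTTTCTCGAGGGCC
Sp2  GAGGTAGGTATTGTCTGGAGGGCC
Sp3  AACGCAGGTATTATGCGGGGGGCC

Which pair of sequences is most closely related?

Sp1–Sp2: 4/24 differ, p = 0.167, d = 0.188.
Sp1–Sp3: 7/24 differ, p = 0.292, d = 0.369.
Sp2–Sp3: 7/24 differ, p = 0.292, d = 0.369.
The smallest distance is between Sp1 and Sp2.

Sp1 and Sp2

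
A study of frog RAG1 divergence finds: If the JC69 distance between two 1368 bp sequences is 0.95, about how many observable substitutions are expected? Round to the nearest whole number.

Invert JC69: p = (3/4)(1 − e^(−4d/3)) = 0.75 × (1 − e^(-1.266667)) = 0.75 × (1 − 0.281769) = 0.538673.
Expected differing sites = pL ≈ 0.538673 × 1368 = 736.904664 ≈ 737.

737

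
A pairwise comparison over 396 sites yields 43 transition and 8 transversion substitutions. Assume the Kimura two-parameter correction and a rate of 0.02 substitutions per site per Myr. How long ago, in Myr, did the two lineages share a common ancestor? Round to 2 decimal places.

P = 43/396 ≈ 0.108586 and Q = 8/396 ≈ 0.020202.
Under the Kimura two-parameter model, d = −½ ln(1 − 2P − Q) − ¼ ln(1 − 2Q).
1 − 2P − Q = 0.762626, giving −½ ln(0.762626) = 0.135494.
1 − 2Q = 0.959596, giving −¼ ln(0.959596) = 0.010311.
d = 0.135494 + 0.010311 = 0.145805.
Under a molecular clock d = 2μt, so t = d/(2μ) = 0.145805 / (2 × 0.02) = 3.65 Myr.

3.65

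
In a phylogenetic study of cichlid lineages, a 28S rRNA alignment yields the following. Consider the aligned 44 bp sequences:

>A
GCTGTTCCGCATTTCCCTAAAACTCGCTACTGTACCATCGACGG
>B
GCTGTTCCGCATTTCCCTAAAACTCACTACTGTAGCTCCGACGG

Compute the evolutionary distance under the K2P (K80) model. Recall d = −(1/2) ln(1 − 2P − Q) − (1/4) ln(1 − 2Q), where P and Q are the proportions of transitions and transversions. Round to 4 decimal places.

Of 44 sites, 2 differences are transitions and 2 are transversions, so P = 2/44 ≈ 0.045455 and Q = 2/44 ≈ 0.045455.
Under the Kimura two-parameter model, d = −½ ln(1 − 2P − Q) − ¼ ln(1 − 2Q).
1 − 2P − Q = 0.863635, giving −½ ln(0.863635) = 0.073303.
1 − 2Q = 0.90909, giving −¼ ln(0.90909) = 0.023828.
d = 0.073303 + 0.023828 = 0.097131.

0.0971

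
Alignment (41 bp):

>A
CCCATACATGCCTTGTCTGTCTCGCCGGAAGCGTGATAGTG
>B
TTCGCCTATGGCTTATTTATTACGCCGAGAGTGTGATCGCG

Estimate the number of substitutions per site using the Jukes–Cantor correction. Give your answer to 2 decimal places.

The sequences differ at 17 of 41 sites, so p = 17/41 ≈ 0.414634.
d = −(3/4) ln(1 − 4p/3) = −0.75 ln(1 − 0.552845) = −0.75 ln(0.447155)
  = −0.75 × (-0.804850) = 0.603638 substitutions/site.

0.60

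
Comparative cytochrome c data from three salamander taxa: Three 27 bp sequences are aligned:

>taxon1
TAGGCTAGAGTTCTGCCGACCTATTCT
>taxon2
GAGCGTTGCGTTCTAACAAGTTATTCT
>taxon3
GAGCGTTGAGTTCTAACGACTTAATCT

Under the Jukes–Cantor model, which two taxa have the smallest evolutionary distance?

taxon1–taxon2: 10/27 differ, p = 0.370, d = 0.511.
taxon1–taxon3: 8/27 differ, p = 0.296, d = 0.377.
taxon2–taxon3: 4/27 differ, p = 0.148, d = 0.165.
The smallest distance is between taxon2 and taxon3.

taxon2 and taxon3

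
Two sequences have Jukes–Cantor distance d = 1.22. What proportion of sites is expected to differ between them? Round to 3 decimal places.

0.603

p = (3/4)(1 − e^(−4d/3)) = 0.75 × (1 − e^(-1.626667)) = 0.75 × (1 − 0.196584) = 0.602562.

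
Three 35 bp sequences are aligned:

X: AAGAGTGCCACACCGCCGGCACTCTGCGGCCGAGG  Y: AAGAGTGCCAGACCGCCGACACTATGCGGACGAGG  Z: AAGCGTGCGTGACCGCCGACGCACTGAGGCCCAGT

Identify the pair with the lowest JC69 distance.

X–Y: 4/35 differ, p = 0.114, d = 0.124.
X–Z: 10/35 differ, p = 0.286, d = 0.360.
Y–Z: 10/35 differ, p = 0.286, d = 0.360.
The smallest distance is between X and Y.

X and Y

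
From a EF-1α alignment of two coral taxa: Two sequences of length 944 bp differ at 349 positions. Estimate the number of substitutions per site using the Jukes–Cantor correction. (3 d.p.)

p = 349/944 ≈ 0.369703.
d = −(3/4) ln(1 − 4p/3) = −0.75 ln(1 − 0.492937) = −0.75 ln(0.507063)
  = −0.75 × (-0.679120) = 0.509340 substitutions/site.

0.509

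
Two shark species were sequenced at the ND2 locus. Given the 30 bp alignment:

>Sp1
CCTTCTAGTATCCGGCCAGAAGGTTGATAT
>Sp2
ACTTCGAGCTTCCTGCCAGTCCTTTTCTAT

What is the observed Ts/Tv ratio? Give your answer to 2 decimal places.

Transitions are A↔G and C↔T; transversions are all other mismatches.
Transitions: 1. Transversions: 10.
R = 1/10 = 0.10.

0.10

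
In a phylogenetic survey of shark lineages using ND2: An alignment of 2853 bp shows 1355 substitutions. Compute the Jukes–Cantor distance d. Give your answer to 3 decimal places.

0.752

p = 1355/2853 ≈ 0.474939.
d = −(3/4) ln(1 − 4p/3) = −0.75 ln(1 − 0.633252) = −0.75 ln(0.366748)
  = −0.75 × (-1.003080) = 0.752310 substitutions/site.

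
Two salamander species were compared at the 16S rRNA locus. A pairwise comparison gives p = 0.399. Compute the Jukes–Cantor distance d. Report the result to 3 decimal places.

d = −(3/4) ln(1 − 4p/3) = −0.75 ln(1 − 0.532) = −0.75 ln(0.468)
  = −0.75 × (-0.759287) = 0.569465 substitutions/site.

0.569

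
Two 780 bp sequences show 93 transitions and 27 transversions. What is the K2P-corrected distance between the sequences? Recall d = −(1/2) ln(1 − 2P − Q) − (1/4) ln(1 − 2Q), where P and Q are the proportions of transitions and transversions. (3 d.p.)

P = 93/780 ≈ 0.119231 and Q = 27/780 ≈ 0.034615.
Under the Kimura two-parameter model, d = −½ ln(1 − 2P − Q) − ¼ ln(1 − 2Q).
1 − 2P − Q = 0.726923, giving −½ ln(0.726923) = 0.159467.
1 − 2Q = 0.93077, giving −¼ ln(0.93077) = 0.017936.
d = 0.159467 + 0.017936 = 0.177403.

0.177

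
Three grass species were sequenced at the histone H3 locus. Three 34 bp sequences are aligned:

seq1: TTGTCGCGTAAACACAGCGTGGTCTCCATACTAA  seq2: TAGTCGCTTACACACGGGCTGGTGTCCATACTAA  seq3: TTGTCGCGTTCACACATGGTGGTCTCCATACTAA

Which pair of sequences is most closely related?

seq1–seq2: 7/34 differ, p = 0.206, d = 0.241.
seq1–seq3: 4/34 differ, p = 0.118, d = 0.128.
seq2–seq3: 7/34 differ, p = 0.206, d = 0.241.
The smallest distance is between seq1 and seq3.

seq1 and seq3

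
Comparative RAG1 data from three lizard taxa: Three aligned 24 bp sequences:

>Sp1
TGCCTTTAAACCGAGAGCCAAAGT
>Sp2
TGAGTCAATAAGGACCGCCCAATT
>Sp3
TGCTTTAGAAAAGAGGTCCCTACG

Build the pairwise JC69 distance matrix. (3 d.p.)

d(Sp1,Sp2) = 0.708, d(Sp1,Sp3) = 0.708, d(Sp2,Sp3) = 0.824

Sp1–Sp2: 11/24 sites differ → p ≈ 0.458333, d = −0.75 ln(1 − 0.611111) = 0.708346 ≈ 0.708.
Sp1–Sp3: 11/24 sites differ → p ≈ 0.458333, d = −0.75 ln(1 − 0.611111) = 0.708346 ≈ 0.708.
Sp2–Sp3: 12/24 sites differ → p = 0.5, d = −0.75 ln(1 − 0.666667) = 0.823960 ≈ 0.824.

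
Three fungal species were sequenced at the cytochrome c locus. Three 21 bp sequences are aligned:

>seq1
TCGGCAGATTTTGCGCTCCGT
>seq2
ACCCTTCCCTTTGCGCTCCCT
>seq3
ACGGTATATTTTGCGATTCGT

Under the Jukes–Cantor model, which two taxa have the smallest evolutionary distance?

seq1–seq2: 9/21 differ, p = 0.429, d = 0.635.
seq1–seq3: 5/21 differ, p = 0.238, d = 0.286.
seq2–seq3: 9/21 differ, p = 0.429, d = 0.635.
The smallest distance is between seq1 and seq3.

seq1 and seq3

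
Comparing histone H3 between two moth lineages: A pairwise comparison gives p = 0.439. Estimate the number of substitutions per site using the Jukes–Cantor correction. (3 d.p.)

d = −(3/4) ln(1 − 4p/3) = −0.75 ln(1 − 0.585333) = −0.75 ln(0.414667)
  = −0.75 × (-0.880279) = 0.660209 substitutions/site.

0.660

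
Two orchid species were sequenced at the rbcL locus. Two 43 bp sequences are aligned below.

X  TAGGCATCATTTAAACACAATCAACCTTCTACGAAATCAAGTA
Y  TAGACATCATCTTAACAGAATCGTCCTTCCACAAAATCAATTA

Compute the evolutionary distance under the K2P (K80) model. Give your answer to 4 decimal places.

0.2484

Of 43 sites, 5 differences are transitions and 4 are transversions, so P = 5/43 ≈ 0.116279 and Q = 4/43 ≈ 0.093023.
Under the Kimura two-parameter model, d = −½ ln(1 − 2P − Q) − ¼ ln(1 − 2Q).
1 − 2P − Q = 0.674419, giving −½ ln(0.674419) = 0.196952.
1 − 2Q = 0.813954, giving −¼ ln(0.813954) = 0.051463.
d = 0.196952 + 0.051463 = 0.248415.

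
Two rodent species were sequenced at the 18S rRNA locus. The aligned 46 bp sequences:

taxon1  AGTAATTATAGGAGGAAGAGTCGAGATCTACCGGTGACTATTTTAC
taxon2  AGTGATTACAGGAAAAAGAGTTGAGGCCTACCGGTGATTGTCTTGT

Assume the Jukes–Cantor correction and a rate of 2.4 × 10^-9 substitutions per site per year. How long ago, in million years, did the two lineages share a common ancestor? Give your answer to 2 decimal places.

The sequences differ at 12 of 46 sites, so p = 12/46 ≈ 0.26087.
d = −(3/4) ln(1 − 4p/3) = −0.75 ln(1 − 0.347827) = −0.75 ln(0.652173)
  = −0.75 × (-0.427445) = 0.320584 substitutions/site.
Under a molecular clock d = 2μt, so t = d/(2μ) = 0.320584 / (2 × 2.4 × 10^-9) = 66.79 million years.

66.79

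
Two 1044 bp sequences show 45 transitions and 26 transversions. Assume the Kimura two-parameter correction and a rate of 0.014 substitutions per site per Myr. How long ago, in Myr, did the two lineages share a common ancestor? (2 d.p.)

2.56

P = 45/1044 ≈ 0.043103 and Q = 26/1044 ≈ 0.024904.
Under the Kimura two-parameter model, d = −½ ln(1 − 2P − Q) − ¼ ln(1 − 2Q).
1 − 2P − Q = 0.88889, giving −½ ln(0.88889) = 0.058891.
1 − 2Q = 0.950192, giving −¼ ln(0.950192) = 0.012773.
d = 0.058891 + 0.012773 = 0.071664.
Under a molecular clock d = 2μt, so t = d/(2μ) = 0.071664 / (2 × 0.014) = 2.56 Myr.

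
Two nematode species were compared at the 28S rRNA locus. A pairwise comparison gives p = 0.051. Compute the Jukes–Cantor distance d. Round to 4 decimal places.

d = −(3/4) ln(1 − 4p/3) = −0.75 ln(1 − 0.068) = −0.75 ln(0.932)
  = −0.75 × (-0.070422) = 0.052817 substitutions/site.

0.0528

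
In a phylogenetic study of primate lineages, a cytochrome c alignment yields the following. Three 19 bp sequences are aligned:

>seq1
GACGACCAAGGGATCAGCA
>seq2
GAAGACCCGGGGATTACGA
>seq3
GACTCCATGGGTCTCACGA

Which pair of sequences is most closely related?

seq1 and seq2

seq1–seq2: 6/19 differ, p = 0.316, d = 0.410.
seq1–seq3: 9/19 differ, p = 0.474, d = 0.749.
seq2–seq3: 8/19 differ, p = 0.421, d = 0.618.
The smallest distance is between seq1 and seq2.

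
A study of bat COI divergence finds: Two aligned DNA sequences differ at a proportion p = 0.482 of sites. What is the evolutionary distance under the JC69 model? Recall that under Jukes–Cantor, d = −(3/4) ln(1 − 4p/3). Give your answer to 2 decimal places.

d = −(3/4) ln(1 − 4p/3) = −0.75 ln(1 − 0.642667) = −0.75 ln(0.357333)
  = −0.75 × (-1.029087) = 0.771815 substitutions/site.

0.77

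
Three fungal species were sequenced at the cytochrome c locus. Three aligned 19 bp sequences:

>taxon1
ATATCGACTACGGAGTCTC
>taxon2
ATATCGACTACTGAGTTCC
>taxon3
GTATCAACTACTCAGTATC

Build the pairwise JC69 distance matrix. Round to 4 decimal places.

d(taxon1,taxon2) = 0.1773, d(taxon1,taxon3) = 0.3241, d(taxon2,taxon3) = 0.3241

taxon1–taxon2: 3/19 sites differ → p ≈ 0.157895, d = −0.75 ln(1 − 0.210527) = 0.177292 ≈ 0.1773.
taxon1–taxon3: 5/19 sites differ → p ≈ 0.263158, d = −0.75 ln(1 − 0.350877) = 0.324100 ≈ 0.3241.
taxon2–taxon3: 5/19 sites differ → p ≈ 0.263158, d = −0.75 ln(1 − 0.350877) = 0.324100 ≈ 0.3241.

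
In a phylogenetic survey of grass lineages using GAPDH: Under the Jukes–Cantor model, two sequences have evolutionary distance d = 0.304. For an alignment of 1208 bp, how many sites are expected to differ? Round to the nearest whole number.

Invert JC69: p = (3/4)(1 − e^(−4d/3)) = 0.75 × (1 − e^(-0.405333)) = 0.75 × (1 − 0.666755) = 0.249934.
Expected differing sites = pL ≈ 0.249934 × 1208 = 301.920272 ≈ 302.

302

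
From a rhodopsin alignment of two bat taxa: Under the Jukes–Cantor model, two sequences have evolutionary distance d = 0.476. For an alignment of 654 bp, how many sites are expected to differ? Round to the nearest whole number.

230

Invert JC69: p = (3/4)(1 − e^(−4d/3)) = 0.75 × (1 − e^(-0.634667)) = 0.75 × (1 − 0.530112) = 0.352416.
Expected differing sites = pL ≈ 0.352416 × 654 = 230.480064 ≈ 230.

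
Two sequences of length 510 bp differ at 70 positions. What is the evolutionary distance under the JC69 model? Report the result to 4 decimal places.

0.1516

p = 70/510 ≈ 0.137255.
d = −(3/4) ln(1 − 4p/3) = −0.75 ln(1 − 0.183007) = −0.75 ln(0.816993)
  = −0.75 × (-0.202125) = 0.151594 substitutions/site.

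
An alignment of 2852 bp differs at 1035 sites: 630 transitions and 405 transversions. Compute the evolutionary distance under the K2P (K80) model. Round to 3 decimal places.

0.522

P = 630/2852 ≈ 0.220898 and Q = 405/2852 ≈ 0.142006.
Under the Kimura two-parameter model, d = −½ ln(1 − 2P − Q) − ¼ ln(1 − 2Q).
1 − 2P − Q = 0.416198, giving −½ ln(0.416198) = 0.438297.
1 − 2Q = 0.715988, giving −¼ ln(0.715988) = 0.083523.
d = 0.438297 + 0.083523 = 0.521820.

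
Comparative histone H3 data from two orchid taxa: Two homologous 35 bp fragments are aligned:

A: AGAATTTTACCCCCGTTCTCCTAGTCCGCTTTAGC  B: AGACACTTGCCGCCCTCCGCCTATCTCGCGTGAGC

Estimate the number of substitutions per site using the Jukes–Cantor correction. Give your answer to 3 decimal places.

0.513

The sequences differ at 13 of 35 sites, so p = 13/35 ≈ 0.371429.
d = −(3/4) ln(1 − 4p/3) = −0.75 ln(1 − 0.495239) = −0.75 ln(0.504761)
  = −0.75 × (-0.683670) = 0.512753 substitutions/site.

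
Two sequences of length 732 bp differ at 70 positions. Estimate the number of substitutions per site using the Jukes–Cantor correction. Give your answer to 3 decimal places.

0.102

p = 70/732 ≈ 0.095628.
d = −(3/4) ln(1 − 4p/3) = −0.75 ln(1 − 0.127504) = −0.75 ln(0.872496)
  = −0.75 × (-0.136397) = 0.102298 substitutions/site.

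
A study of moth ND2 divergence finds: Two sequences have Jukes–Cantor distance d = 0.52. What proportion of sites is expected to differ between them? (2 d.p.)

0.38

p = (3/4)(1 − e^(−4d/3)) = 0.75 × (1 − e^(-0.693333)) = 0.75 × (1 − 0.499907) = 0.375070.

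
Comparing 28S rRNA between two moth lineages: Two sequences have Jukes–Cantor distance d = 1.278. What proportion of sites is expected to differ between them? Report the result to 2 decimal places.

p = (3/4)(1 − e^(−4d/3)) = 0.75 × (1 − e^(-1.704)) = 0.75 × (1 − 0.181954) = 0.613535.

0.61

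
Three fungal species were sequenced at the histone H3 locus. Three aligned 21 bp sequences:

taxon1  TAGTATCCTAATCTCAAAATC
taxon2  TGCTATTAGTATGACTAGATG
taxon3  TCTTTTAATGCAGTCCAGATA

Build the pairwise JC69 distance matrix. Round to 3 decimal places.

taxon1–taxon2: 11/21 sites differ → p ≈ 0.52381, d = −0.75 ln(1 − 0.698413) = 0.899023 ≈ 0.899.
taxon1–taxon3: 12/21 sites differ → p ≈ 0.571429, d = −0.75 ln(1 − 0.761905) = 1.076314 ≈ 1.076.
taxon2–taxon3: 11/21 sites differ → p ≈ 0.52381, d = −0.75 ln(1 − 0.698413) = 0.899023 ≈ 0.899.

d(taxon1,taxon2) = 0.899, d(taxon1,taxon3) = 1.076, d(taxon2,taxon3) = 0.899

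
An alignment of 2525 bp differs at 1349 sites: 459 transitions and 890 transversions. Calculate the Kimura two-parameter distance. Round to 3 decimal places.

0.935

P = 459/2525 ≈ 0.181782 and Q = 890/2525 ≈ 0.352475.
Under the Kimura two-parameter model, d = −½ ln(1 − 2P − Q) − ¼ ln(1 − 2Q).
1 − 2P − Q = 0.283961, giving −½ ln(0.283961) = 0.629459.
1 − 2Q = 0.29505, giving −¼ ln(0.29505) = 0.305153.
d = 0.629459 + 0.305153 = 0.934612.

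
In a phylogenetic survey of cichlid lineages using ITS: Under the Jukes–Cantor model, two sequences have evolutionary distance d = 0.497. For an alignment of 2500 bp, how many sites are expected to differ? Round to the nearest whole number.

Invert JC69: p = (3/4)(1 − e^(−4d/3)) = 0.75 × (1 − e^(-0.662667)) = 0.75 × (1 − 0.515475) = 0.363394.
Expected differing sites = pL ≈ 0.363394 × 2500 = 908.485 ≈ 908.

908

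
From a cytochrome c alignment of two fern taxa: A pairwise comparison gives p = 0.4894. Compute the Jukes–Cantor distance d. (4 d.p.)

d = −(3/4) ln(1 − 4p/3) = −0.75 ln(1 − 0.652533) = −0.75 ln(0.347467)
  = −0.75 × (-1.057086) = 0.792815 substitutions/site.

0.7928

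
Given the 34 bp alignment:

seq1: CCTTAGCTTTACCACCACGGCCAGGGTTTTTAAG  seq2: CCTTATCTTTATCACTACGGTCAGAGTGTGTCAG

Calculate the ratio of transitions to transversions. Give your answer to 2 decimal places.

1.00

Transitions are A↔G and C↔T; transversions are all other mismatches.
Transitions: 4. Transversions: 4.
R = 4/4 = 1.00.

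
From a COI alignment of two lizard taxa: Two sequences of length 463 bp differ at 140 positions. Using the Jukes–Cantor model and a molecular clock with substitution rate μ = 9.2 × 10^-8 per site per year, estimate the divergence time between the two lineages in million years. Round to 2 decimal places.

p = 140/463 ≈ 0.302376.
d = −(3/4) ln(1 − 4p/3) = −0.75 ln(1 − 0.403168) = −0.75 ln(0.596832)
  = −0.75 × (-0.516120) = 0.387090 substitutions/site.
Under a molecular clock d = 2μt, so t = d/(2μ) = 0.387090 / (2 × 9.2 × 10^-8) = 2.10 million years.

2.10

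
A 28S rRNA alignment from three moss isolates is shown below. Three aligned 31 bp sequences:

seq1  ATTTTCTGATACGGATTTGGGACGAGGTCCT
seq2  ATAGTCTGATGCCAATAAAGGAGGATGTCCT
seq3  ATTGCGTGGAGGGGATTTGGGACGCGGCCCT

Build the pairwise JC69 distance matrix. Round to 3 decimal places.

d(seq1,seq2) = 0.422, d(seq1,seq3) = 0.367, d(seq2,seq3) = 0.777

seq1–seq2: 10/31 sites differ → p ≈ 0.322581, d = −0.75 ln(1 − 0.430108) = 0.421731 ≈ 0.422.
seq1–seq3: 9/31 sites differ → p ≈ 0.290323, d = −0.75 ln(1 − 0.387097) = 0.367161 ≈ 0.367.
seq2–seq3: 15/31 sites differ → p ≈ 0.483871, d = −0.75 ln(1 − 0.645161) = 0.777068 ≈ 0.777.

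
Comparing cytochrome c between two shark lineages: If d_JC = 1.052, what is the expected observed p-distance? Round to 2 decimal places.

0.57

p = (3/4)(1 − e^(−4d/3)) = 0.75 × (1 − e^(-1.402667)) = 0.75 × (1 − 0.245940) = 0.565545.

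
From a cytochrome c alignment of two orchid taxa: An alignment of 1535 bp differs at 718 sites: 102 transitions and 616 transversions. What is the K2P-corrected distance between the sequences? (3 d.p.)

P = 102/1535 ≈ 0.06645 and Q = 616/1535 ≈ 0.401303.
Under the Kimura two-parameter model, d = −½ ln(1 − 2P − Q) − ¼ ln(1 − 2Q).
1 − 2P − Q = 0.465797, giving −½ ln(0.465797) = 0.382003.
1 − 2Q = 0.197394, giving −¼ ln(0.197394) = 0.405638.
d = 0.382003 + 0.405638 = 0.787641.

0.788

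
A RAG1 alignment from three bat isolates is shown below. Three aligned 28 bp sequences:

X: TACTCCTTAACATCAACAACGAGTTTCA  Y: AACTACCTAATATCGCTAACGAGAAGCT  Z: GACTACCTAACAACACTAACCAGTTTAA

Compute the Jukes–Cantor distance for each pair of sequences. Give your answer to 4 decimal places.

d(X,Y) = 0.5565, d(X,Z) = 0.3597, d(Y,Z) = 0.4850

X–Y: 11/28 sites differ → p ≈ 0.392857, d = −0.75 ln(1 − 0.523809) = 0.556452 ≈ 0.5565.
X–Z: 8/28 sites differ → p ≈ 0.285714, d = −0.75 ln(1 − 0.380952) = 0.359679 ≈ 0.3597.
Y–Z: 10/28 sites differ → p ≈ 0.357143, d = −0.75 ln(1 − 0.476191) = 0.484971 ≈ 0.4850.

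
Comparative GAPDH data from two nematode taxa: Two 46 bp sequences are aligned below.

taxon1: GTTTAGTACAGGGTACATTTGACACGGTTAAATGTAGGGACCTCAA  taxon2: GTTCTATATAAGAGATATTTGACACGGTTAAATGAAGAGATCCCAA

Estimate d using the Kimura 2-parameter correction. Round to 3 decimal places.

Of 46 sites, 9 differences are transitions and 3 are transversions, so P = 9/46 ≈ 0.195652 and Q = 3/46 ≈ 0.065217.
Under the Kimura two-parameter model, d = −½ ln(1 − 2P − Q) − ¼ ln(1 − 2Q).
1 − 2P − Q = 0.543479, giving −½ ln(0.543479) = 0.304882.
1 − 2Q = 0.869566, giving −¼ ln(0.869566) = 0.034940.
d = 0.304882 + 0.034940 = 0.339822.

0.340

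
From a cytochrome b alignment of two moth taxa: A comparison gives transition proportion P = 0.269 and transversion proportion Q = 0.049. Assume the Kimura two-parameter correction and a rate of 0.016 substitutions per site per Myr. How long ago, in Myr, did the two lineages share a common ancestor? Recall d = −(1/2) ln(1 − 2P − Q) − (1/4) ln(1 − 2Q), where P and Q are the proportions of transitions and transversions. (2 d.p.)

Under the Kimura two-parameter model, d = −½ ln(1 − 2P − Q) − ¼ ln(1 − 2Q).
1 − 2P − Q = 0.413, giving −½ ln(0.413) = 0.442154.
1 − 2Q = 0.902, giving −¼ ln(0.902) = 0.025785.
d = 0.442154 + 0.025785 = 0.467939.
Under a molecular clock d = 2μt, so t = d/(2μ) = 0.467939 / (2 × 0.016) = 14.62 Myr.

14.62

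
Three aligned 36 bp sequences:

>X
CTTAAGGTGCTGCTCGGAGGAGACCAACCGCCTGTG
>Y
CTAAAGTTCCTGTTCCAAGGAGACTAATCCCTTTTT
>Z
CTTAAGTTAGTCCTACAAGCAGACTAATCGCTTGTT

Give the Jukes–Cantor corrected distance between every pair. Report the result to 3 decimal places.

d(X,Y) = 0.441, d(X,Z) = 0.441, d(Y,Z) = 0.304

X–Y: 12/36 sites differ → p ≈ 0.333333, d = −0.75 ln(1 − 0.444444) = 0.440839 ≈ 0.441.
X–Z: 12/36 sites differ → p ≈ 0.333333, d = −0.75 ln(1 − 0.444444) = 0.440839 ≈ 0.441.
Y–Z: 9/36 sites differ → p = 0.25, d = −0.75 ln(1 − 0.333333) = 0.304098 ≈ 0.304.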